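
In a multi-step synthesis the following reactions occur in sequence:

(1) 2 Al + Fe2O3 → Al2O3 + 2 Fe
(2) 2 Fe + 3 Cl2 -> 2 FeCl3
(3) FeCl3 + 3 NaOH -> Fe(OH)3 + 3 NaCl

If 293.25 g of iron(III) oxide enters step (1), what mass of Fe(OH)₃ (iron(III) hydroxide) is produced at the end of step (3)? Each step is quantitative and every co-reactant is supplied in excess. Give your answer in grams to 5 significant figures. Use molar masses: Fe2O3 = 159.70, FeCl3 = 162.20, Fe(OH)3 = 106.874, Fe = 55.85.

n(Fe2O3) = 293.25 / 159.70 = 1.83626 mol.
Reaction (1): Fe2O3→Fe ratio 1:2 ⇒ n(Fe) = 3.67251 mol.
Reaction (2): Fe→FeCl3 ratio 2:2 ⇒ n(FeCl3) = 3.67251 mol.
Reaction (3): FeCl3→Fe(OH)3 ratio 1:1 ⇒ n(Fe(OH)3) = 3.67251 mol.
Mass of Fe(OH)3 = 3.67251 × 106.874 = 392.496 g.

392.50 g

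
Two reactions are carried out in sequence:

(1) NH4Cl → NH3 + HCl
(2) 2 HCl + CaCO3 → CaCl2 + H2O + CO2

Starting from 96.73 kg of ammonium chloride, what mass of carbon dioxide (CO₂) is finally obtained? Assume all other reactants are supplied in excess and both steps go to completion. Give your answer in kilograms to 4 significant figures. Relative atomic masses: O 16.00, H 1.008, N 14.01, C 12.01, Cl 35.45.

M(NH4Cl) = 14.01 + 4(1.008) + 35.45 = 53.492 g/mol.
M(CO2) = 12.01 + 2(16.00) = 44.01 g/mol.
96.73 kg = 96730 g.
n(NH4Cl) = 96730 / 53.492 = 1808.3 mol.
Step 1 gives a 1:1 ratio of NH4Cl to HCl, so n(HCl) = 1808.3 mol.
In step 2 the HCl:CO2 ratio is 2:1, so n(CO2) = 904.15 mol.
Mass of CO2 = 904.15 × 44.01 = 39792 g = 39.79 kg.

39.79 kg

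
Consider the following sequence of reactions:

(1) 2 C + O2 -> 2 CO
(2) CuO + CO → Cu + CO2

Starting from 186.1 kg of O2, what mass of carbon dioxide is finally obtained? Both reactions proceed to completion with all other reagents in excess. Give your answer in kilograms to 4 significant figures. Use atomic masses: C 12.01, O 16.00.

511.9 kg

M(O2) = 2(16.00) = 32.00 g/mol.
M(CO2) = 12.01 + 2(16.00) = 44.01 g/mol.
186.1 kg = 186100 g.
n(O2) = 186100 / 32.00 = 5815.6 mol.
Step 1 gives a 1:2 ratio of O2 to CO, so n(CO) = 11631 mol.
In step 2 the CO:CO2 ratio is 1:1, so n(CO2) = 11631 mol.
Mass of CO2 = 11631 × 44.01 = 511890 g = 511.9 kg.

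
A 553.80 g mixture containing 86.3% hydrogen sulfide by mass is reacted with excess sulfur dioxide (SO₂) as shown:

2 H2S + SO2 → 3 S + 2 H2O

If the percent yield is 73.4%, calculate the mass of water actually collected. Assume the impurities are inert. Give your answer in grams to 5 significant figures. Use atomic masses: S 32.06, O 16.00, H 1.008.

185.47 g

Pure H2S available = 553.80 g × 0.863 = 477.929 g.
M(H2S) = 2(1.008) + 32.06 = 34.076 g/mol.
M(H2O) = 2(1.008) + 16.00 = 18.016 g/mol.
n(H2S) = 477.929 g / 34.076 g/mol = 14.0254 mol.
From the equation the H2S:H2O mole ratio is 2:2, so n(H2O) = 14.0254 × 2/2 = 14.0254 mol.
Mass of H2O = 14.0254 mol × 18.016 g/mol = 252.682 g.
Actual mass collected = 252.682 g × 0.734 = 185.468 g.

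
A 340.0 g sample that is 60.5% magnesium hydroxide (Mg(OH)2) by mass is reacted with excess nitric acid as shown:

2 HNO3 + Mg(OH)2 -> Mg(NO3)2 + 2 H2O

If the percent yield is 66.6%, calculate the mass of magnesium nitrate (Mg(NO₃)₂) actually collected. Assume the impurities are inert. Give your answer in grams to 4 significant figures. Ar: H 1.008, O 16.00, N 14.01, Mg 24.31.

348.4 g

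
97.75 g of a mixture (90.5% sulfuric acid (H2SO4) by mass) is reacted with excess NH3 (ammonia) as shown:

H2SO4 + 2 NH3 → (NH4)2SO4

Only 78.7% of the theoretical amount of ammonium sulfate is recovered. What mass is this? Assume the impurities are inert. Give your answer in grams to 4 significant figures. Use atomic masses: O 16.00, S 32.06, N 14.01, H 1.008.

93.80 g

Pure H2SO4 available = 97.75 g × 0.905 = 88.464 g.
M(H2SO4) = 2(1.008) + 32.06 + 4(16.00) = 98.076 g/mol.
M((NH4)2SO4) = 2(14.01) + 8(1.008) + 32.06 + 4(16.00) = 132.144 g/mol.
n(H2SO4) = 88.464 g / 98.076 g/mol = 0.90199 mol.
From the equation the H2SO4:(NH4)2SO4 mole ratio is 1:1, so n((NH4)2SO4) = 0.90199 × 1/1 = 0.90199 mol.
Mass of (NH4)2SO4 = 0.90199 mol × 132.144 g/mol = 119.19 g.
Actual mass collected = 119.19 g × 0.787 = 93.805 g.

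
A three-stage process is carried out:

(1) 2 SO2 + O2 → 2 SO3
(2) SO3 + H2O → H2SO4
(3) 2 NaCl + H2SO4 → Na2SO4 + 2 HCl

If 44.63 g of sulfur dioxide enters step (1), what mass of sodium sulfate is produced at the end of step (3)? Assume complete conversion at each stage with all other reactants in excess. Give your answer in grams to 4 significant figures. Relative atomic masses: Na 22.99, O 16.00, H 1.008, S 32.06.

M(SO2) = 32.06 + 2(16.00) = 64.06 g/mol.
M(Na2SO4) = 2(22.99) + 32.06 + 4(16.00) = 142.04 g/mol.
n(SO2) = 44.63 / 64.06 = 0.69669 mol.
Reaction (1): SO2→SO3 ratio 2:2 ⇒ n(SO3) = 0.69669 mol.
Reaction (2): SO3→H2SO4 ratio 1:1 ⇒ n(H2SO4) = 0.69669 mol.
Reaction (3): H2SO4→Na2SO4 ratio 1:1 ⇒ n(Na2SO4) = 0.69669 mol.
Mass of Na2SO4 = 0.69669 × 142.04 = 98.958 g.

98.96 g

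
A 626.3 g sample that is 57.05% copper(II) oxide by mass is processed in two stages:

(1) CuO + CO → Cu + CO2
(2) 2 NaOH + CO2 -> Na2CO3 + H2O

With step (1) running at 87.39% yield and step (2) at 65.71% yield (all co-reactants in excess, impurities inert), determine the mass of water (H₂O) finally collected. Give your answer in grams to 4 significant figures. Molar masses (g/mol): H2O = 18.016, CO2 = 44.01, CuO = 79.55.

Pure CuO = 626.3 × 0.5705 = 357.30 g.
n(CuO) = 357.30 / 79.55 = 4.4916 mol.
Step 1 (CuO:CO2 = 1:1): theoretical n(CO2) = 4.4916 mol; at 87.39% yield, n(CO2) = 3.9252 mol.
Step 2 (CO2:H2O = 1:1): theoretical n(H2O) = 3.9252 mol, so theoretical mass = 3.9252 × 18.016 = 70.716 g.
At 65.71% yield, actual mass of H2O = 70.716 × 0.6571 = 46.468 g.

46.47 g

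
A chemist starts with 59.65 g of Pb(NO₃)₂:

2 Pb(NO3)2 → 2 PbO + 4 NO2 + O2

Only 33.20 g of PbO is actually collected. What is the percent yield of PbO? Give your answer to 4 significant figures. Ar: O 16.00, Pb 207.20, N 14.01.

82.59 %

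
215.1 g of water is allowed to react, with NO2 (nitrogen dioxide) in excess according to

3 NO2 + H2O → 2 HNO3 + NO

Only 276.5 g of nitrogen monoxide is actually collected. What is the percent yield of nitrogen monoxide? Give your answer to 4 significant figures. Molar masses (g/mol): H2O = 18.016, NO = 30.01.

77.17 %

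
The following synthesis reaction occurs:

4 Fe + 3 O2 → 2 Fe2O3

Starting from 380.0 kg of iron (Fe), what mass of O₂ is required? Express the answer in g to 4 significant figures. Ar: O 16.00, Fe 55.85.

163300 g

M(Fe) = 55.85 g/mol.
M(O2) = 2(16.00) = 32.00 g/mol.
Convert: 380.0 kg = 380000 g.
n(Fe) = 380000 g / 55.85 g/mol = 6803.9 mol.
From the equation the Fe:O2 mole ratio is 4:3, so n(O2) = 6803.9 × 3/4 = 5103.0 mol.
Mass of O2 = 5103.0 mol × 32.00 g/mol = 163290 g.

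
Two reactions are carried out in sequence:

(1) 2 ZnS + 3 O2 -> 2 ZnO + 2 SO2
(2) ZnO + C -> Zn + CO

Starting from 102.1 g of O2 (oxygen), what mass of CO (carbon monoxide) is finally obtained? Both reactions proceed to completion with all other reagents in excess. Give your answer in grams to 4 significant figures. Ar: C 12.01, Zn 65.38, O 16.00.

M(O2) = 2(16.00) = 32.00 g/mol.
M(CO) = 12.01 + 16.00 = 28.01 g/mol.
n(O2) = 102.10 / 32.00 = 3.1906 mol.
Step 1 gives a 3:2 ratio of O2 to ZnO, so n(ZnO) = 2.1271 mol.
In step 2 the ZnO:CO ratio is 1:1, so n(CO) = 2.1271 mol.
Mass of CO = 2.1271 × 28.01 = 59.580 g.

59.58 g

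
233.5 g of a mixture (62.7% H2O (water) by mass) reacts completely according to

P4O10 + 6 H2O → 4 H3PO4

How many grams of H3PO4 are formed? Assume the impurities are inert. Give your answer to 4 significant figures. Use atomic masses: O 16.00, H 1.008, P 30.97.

530.9 g

Mass of pure H2O = 233.5 g × 0.627 = 146.40 g.
M(H2O) = 2(1.008) + 16.00 = 18.016 g/mol.
M(H3PO4) = 3(1.008) + 30.97 + 4(16.00) = 97.994 g/mol.
n(H2O) = 146.40 g / 18.016 g/mol = 8.1264 mol.
From the equation the H2O:H3PO4 mole ratio is 6:4, so n(H3PO4) = 8.1264 × 4/6 = 5.4176 mol.
Mass of H3PO4 = 5.4176 mol × 97.994 g/mol = 530.89 g.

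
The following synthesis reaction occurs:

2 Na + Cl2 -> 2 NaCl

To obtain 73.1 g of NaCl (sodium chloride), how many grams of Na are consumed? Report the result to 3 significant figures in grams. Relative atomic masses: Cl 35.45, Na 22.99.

M(NaCl) = 22.99 + 35.45 = 58.44 g/mol.
M(Na) = 22.99 g/mol.
n(NaCl) = 73.10 g / 58.44 g/mol = 1.251 mol.
From the equation the NaCl:Na mole ratio is 2:2, so n(Na) = 1.251 × 2/2 = 1.251 mol.
Mass of Na = 1.251 mol × 22.99 g/mol = 28.76 g.

28.8 g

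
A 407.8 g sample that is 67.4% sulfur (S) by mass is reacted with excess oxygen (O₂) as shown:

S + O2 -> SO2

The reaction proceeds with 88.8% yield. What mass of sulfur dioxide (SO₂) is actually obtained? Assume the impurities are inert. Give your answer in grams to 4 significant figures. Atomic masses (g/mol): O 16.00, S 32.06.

Pure S available = 407.8 g × 0.674 = 274.86 g.
M(S) = 32.06 g/mol.
M(SO2) = 32.06 + 2(16.00) = 64.06 g/mol.
n(S) = 274.86 g / 32.06 g/mol = 8.5732 mol.
From the equation the S:SO2 mole ratio is 1:1, so n(SO2) = 8.5732 × 1/1 = 8.5732 mol.
Mass of SO2 = 8.5732 mol × 64.06 g/mol = 549.20 g.
Actual mass collected = 549.20 g × 0.888 = 487.69 g.

487.7 g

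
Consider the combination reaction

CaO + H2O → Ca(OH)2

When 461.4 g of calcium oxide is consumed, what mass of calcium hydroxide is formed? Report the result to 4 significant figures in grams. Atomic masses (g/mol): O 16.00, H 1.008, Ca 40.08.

M(CaO) = 40.08 + 16.00 = 56.08 g/mol.
M(Ca(OH)2) = 40.08 + 2(16.00) + 2(1.008) = 74.096 g/mol.
n(CaO) = 461.40 g / 56.08 g/mol = 8.2275 mol.
From the equation the CaO:Ca(OH)2 mole ratio is 1:1, so n(Ca(OH)2) = 8.2275 × 1/1 = 8.2275 mol.
Mass of Ca(OH)2 = 8.2275 mol × 74.096 g/mol = 609.63 g.

609.6 g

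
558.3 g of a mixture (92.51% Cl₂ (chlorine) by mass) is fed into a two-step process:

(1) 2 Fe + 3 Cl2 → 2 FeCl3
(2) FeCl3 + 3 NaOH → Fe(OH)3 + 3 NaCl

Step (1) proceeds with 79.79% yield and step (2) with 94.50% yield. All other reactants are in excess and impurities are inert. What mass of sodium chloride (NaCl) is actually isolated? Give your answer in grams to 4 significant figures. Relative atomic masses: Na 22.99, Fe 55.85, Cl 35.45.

Pure Cl2 = 558.3 × 0.9251 = 516.48 g.
M(Cl2) = 2(35.45) = 70.90 g/mol.
M(NaCl) = 22.99 + 35.45 = 58.44 g/mol.
n(Cl2) = 516.48 / 70.90 = 7.2847 mol.
Step 1 (Cl2:FeCl3 = 3:2): theoretical n(FeCl3) = 4.8564 mol; at 79.79% yield, n(FeCl3) = 3.8750 mol.
Step 2 (FeCl3:NaCl = 1:3): theoretical n(NaCl) = 11.625 mol, so theoretical mass = 11.625 × 58.44 = 679.36 g.
At 94.50% yield, actual mass of NaCl = 679.36 × 0.9450 = 641.99 g.

642.0 g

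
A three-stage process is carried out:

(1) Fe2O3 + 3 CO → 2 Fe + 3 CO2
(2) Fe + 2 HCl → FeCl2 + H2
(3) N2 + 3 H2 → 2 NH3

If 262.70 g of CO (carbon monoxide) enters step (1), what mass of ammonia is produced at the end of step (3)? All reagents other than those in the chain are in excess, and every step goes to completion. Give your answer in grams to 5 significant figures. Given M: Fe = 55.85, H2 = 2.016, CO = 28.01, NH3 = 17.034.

71.004 g

n(CO) = 262.70 / 28.01 = 9.37879 mol.
Reaction (1): CO→Fe ratio 3:2 ⇒ n(Fe) = 6.25253 mol.
Reaction (2): Fe→H2 ratio 1:1 ⇒ n(H2) = 6.25253 mol.
Reaction (3): H2→NH3 ratio 3:2 ⇒ n(NH3) = 4.16835 mol.
Mass of NH3 = 4.16835 × 17.034 = 71.0037 g.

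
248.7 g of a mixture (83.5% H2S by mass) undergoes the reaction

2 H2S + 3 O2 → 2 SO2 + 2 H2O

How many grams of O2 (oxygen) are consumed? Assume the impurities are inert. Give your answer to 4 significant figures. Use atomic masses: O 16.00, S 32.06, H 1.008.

Mass of pure H2S = 248.7 g × 0.835 = 207.66 g.
M(H2S) = 2(1.008) + 32.06 = 34.076 g/mol.
M(O2) = 2(16.00) = 32.00 g/mol.
n(H2S) = 207.66 g / 34.076 g/mol = 6.0942 mol.
From the equation the H2S:O2 mole ratio is 2:3, so n(O2) = 6.0942 × 3/2 = 9.1412 mol.
Mass of O2 = 9.1412 mol × 32.00 g/mol = 292.52 g.

292.5 g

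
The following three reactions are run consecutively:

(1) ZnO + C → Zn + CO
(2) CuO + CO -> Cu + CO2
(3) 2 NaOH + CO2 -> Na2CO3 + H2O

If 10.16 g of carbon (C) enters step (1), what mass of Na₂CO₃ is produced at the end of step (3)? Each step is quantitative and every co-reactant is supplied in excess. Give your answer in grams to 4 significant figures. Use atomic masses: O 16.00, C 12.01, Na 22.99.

89.66 g

M(C) = 12.01 g/mol.
M(Na2CO3) = 2(22.99) + 12.01 + 3(16.00) = 105.99 g/mol.
n(C) = 10.16 / 12.01 = 0.84596 mol.
Reaction (1): C→CO ratio 1:1 ⇒ n(CO) = 0.84596 mol.
Reaction (2): CO→CO2 ratio 1:1 ⇒ n(CO2) = 0.84596 mol.
Reaction (3): CO2→Na2CO3 ratio 1:1 ⇒ n(Na2CO3) = 0.84596 mol.
Mass of Na2CO3 = 0.84596 × 105.99 = 89.663 g.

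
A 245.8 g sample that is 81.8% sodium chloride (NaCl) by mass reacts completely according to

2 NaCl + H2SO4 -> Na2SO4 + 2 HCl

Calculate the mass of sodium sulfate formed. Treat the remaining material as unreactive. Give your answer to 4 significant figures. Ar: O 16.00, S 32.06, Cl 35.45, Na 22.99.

Mass of pure NaCl = 245.8 g × 0.818 = 201.06 g.
M(NaCl) = 22.99 + 35.45 = 58.44 g/mol.
M(Na2SO4) = 2(22.99) + 32.06 + 4(16.00) = 142.04 g/mol.
n(NaCl) = 201.06 g / 58.44 g/mol = 3.4405 mol.
From the equation the NaCl:Na2SO4 mole ratio is 2:1, so n(Na2SO4) = 3.4405 × 1/2 = 1.7203 mol.
Mass of Na2SO4 = 1.7203 mol × 142.04 g/mol = 244.35 g.

244.3 g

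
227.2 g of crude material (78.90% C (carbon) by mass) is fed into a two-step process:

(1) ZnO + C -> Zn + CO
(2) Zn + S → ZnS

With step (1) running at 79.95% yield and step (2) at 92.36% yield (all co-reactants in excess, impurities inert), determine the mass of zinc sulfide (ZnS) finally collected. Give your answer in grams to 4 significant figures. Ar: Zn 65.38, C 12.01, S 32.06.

1074 g

Pure C = 227.2 × 0.7890 = 179.26 g.
M(C) = 12.01 g/mol.
M(ZnS) = 65.38 + 32.06 = 97.44 g/mol.
n(C) = 179.26 / 12.01 = 14.926 mol.
Step 1 (C:Zn = 1:1): theoretical n(Zn) = 14.926 mol; at 79.95% yield, n(Zn) = 11.933 mol.
Step 2 (Zn:ZnS = 1:1): theoretical n(ZnS) = 11.933 mol, so theoretical mass = 11.933 × 97.44 = 1162.8 g.
At 92.36% yield, actual mass of ZnS = 1162.8 × 0.9236 = 1073.9 g.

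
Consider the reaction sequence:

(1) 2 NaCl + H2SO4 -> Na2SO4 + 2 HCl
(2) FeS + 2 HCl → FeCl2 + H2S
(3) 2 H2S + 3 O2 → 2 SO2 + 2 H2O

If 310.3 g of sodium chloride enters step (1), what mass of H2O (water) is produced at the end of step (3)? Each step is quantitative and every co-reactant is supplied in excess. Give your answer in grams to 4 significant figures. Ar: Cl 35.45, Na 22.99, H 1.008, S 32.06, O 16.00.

47.83 g

M(NaCl) = 22.99 + 35.45 = 58.44 g/mol.
M(H2O) = 2(1.008) + 16.00 = 18.016 g/mol.
n(NaCl) = 310.3 / 58.44 = 5.3097 mol.
Reaction (1): NaCl→HCl ratio 2:2 ⇒ n(HCl) = 5.3097 mol.
Reaction (2): HCl→H2S ratio 2:1 ⇒ n(H2S) = 2.6549 mol.
Reaction (3): H2S→H2O ratio 2:2 ⇒ n(H2O) = 2.6549 mol.
Mass of H2O = 2.6549 × 18.016 = 47.830 g.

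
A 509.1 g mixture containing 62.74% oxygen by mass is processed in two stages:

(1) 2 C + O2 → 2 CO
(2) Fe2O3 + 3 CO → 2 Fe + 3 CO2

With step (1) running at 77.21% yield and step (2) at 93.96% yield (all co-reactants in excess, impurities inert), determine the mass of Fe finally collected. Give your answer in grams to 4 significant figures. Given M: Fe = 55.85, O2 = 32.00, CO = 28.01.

539.2 g

Pure O2 = 509.1 × 0.6274 = 319.41 g.
n(O2) = 319.41 / 32.00 = 9.9815 mol.
Step 1 (O2:CO = 1:2): theoretical n(CO) = 19.963 mol; at 77.21% yield, n(CO) = 15.413 mol.
Step 2 (CO:Fe = 3:2): theoretical n(Fe) = 10.276 mol, so theoretical mass = 10.276 × 55.85 = 573.90 g.
At 93.96% yield, actual mass of Fe = 573.90 × 0.9396 = 539.23 g.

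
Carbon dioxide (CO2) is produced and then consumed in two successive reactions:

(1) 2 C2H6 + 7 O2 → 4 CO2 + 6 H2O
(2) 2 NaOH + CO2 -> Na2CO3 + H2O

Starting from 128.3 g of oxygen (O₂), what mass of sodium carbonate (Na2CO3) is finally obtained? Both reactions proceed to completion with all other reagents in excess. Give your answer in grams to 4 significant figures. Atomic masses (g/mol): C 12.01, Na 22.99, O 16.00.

M(O2) = 2(16.00) = 32.00 g/mol.
M(Na2CO3) = 2(22.99) + 12.01 + 3(16.00) = 105.99 g/mol.
n(O2) = 128.30 / 32.00 = 4.0094 mol.
Step 1 gives a 7:4 ratio of O2 to CO2, so n(CO2) = 2.2911 mol.
In step 2 the CO2:Na2CO3 ratio is 1:1, so n(Na2CO3) = 2.2911 mol.
Mass of Na2CO3 = 2.2911 × 105.99 = 242.83 g.

242.8 g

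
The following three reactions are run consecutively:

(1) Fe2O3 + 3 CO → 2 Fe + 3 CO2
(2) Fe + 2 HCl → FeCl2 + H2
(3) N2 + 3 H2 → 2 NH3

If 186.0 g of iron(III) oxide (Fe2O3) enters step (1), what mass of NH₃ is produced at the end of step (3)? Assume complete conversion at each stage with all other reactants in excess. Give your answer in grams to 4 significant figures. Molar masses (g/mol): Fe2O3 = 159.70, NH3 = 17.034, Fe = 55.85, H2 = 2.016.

26.45 g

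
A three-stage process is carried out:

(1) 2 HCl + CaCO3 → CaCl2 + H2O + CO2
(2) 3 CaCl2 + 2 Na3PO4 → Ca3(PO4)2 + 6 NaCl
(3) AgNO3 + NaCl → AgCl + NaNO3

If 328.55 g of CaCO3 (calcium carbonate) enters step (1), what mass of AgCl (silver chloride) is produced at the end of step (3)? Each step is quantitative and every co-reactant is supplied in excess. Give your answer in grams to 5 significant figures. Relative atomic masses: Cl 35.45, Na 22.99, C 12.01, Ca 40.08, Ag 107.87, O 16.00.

M(CaCO3) = 40.08 + 12.01 + 3(16.00) = 100.09 g/mol.
M(AgCl) = 107.87 + 35.45 = 143.32 g/mol.
n(CaCO3) = 328.55 / 100.09 = 3.28255 mol.
Reaction (1): CaCO3→CaCl2 ratio 1:1 ⇒ n(CaCl2) = 3.28255 mol.
Reaction (2): CaCl2→NaCl ratio 3:6 ⇒ n(NaCl) = 6.56509 mol.
Reaction (3): NaCl→AgCl ratio 1:1 ⇒ n(AgCl) = 6.56509 mol.
Mass of AgCl = 6.56509 × 143.32 = 940.909 g.

940.91 g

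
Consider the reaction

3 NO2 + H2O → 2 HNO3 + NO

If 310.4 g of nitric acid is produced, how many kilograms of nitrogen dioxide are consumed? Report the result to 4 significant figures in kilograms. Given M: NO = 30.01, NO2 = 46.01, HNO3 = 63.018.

n(HNO3) = 310.40 g / 63.018 g/mol = 4.9256 mol.
From the equation the HNO3:NO2 mole ratio is 2:3, so n(NO2) = 4.9256 × 3/2 = 7.3884 mol.
Mass of NO2 = 7.3884 mol × 46.01 g/mol = 339.94 g.
Converting to kg: 339.94 g = 0.3399 kg.

0.3399 kg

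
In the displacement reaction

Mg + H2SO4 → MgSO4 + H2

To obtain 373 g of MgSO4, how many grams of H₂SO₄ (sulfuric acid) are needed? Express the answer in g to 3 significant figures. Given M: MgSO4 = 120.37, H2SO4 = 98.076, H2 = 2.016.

304 g

n(MgSO4) = 373.0 g / 120.37 g/mol = 3.099 mol.
From the equation the MgSO4:H2SO4 mole ratio is 1:1, so n(H2SO4) = 3.099 × 1/1 = 3.099 mol.
Mass of H2SO4 = 3.099 mol × 98.076 g/mol = 303.9 g.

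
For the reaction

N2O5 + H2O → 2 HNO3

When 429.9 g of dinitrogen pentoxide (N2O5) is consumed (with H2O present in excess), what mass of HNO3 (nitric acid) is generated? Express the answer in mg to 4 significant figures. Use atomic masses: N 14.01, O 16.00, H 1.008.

501600 mg

M(N2O5) = 2(14.01) + 5(16.00) = 108.02 g/mol.
M(HNO3) = 1.008 + 14.01 + 3(16.00) = 63.018 g/mol.
n(N2O5) = 429.90 g / 108.02 g/mol = 3.9798 mol.
From the equation the N2O5:HNO3 mole ratio is 1:2, so n(HNO3) = 3.9798 × 2/1 = 7.9596 mol.
Mass of HNO3 = 7.9596 mol × 63.018 g/mol = 501.60 g.
Converting to mg: 501.60 g = 501600 mg.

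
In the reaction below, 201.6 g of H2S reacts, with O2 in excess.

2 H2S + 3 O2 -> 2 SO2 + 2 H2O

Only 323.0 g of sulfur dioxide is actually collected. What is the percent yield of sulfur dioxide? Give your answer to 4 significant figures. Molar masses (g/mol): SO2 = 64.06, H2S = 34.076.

85.23 %

n(H2S) = 201.60 g / 34.076 g/mol = 5.9162 mol.
From the equation the H2S:SO2 mole ratio is 2:2, so n(SO2) = 5.9162 × 2/2 = 5.9162 mol.
Mass of SO2 = 5.9162 mol × 64.06 g/mol = 378.99 g.
This is the theoretical yield. Percent yield = 323.0 g / 378.99 g × 100% = 85.226%.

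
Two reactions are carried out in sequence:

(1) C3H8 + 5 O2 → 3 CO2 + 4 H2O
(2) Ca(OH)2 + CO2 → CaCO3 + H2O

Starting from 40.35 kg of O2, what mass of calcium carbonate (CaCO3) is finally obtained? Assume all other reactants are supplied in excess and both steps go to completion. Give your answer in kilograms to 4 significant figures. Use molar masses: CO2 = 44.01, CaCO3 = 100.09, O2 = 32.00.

75.72 kg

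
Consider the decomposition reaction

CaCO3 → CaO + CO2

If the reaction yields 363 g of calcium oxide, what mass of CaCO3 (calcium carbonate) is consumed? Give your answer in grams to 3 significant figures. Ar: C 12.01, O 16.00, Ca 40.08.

648 g

M(CaO) = 40.08 + 16.00 = 56.08 g/mol.
M(CaCO3) = 40.08 + 12.01 + 3(16.00) = 100.09 g/mol.
n(CaO) = 363.0 g / 56.08 g/mol = 6.473 mol.
From the equation the CaO:CaCO3 mole ratio is 1:1, so n(CaCO3) = 6.473 × 1/1 = 6.473 mol.
Mass of CaCO3 = 6.473 mol × 100.09 g/mol = 647.9 g.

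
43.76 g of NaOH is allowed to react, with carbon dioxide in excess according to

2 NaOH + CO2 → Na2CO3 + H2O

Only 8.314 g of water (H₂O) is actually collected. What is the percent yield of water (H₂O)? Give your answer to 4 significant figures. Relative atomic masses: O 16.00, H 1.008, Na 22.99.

84.36 %

M(NaOH) = 22.99 + 16.00 + 1.008 = 39.998 g/mol.
M(H2O) = 2(1.008) + 16.00 = 18.016 g/mol.
n(NaOH) = 43.760 g / 39.998 g/mol = 1.0941 mol.
From the equation the NaOH:H2O mole ratio is 2:1, so n(H2O) = 1.0941 × 1/2 = 0.54703 mol.
Mass of H2O = 0.54703 mol × 18.016 g/mol = 9.8552 g.
This is the theoretical yield. Percent yield = 8.314 g / 9.8552 g × 100% = 84.361%.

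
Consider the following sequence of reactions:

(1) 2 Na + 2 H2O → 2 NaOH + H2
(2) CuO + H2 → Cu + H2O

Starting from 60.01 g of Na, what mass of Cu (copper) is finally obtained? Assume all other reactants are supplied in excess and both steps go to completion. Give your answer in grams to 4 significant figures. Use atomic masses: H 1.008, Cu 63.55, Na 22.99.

82.94 g

M(Na) = 22.99 g/mol.
M(Cu) = 63.55 g/mol.
n(Na) = 60.010 / 22.99 = 2.6103 mol.
Step 1 gives a 2:1 ratio of Na to H2, so n(H2) = 1.3051 mol.
In step 2 the H2:Cu ratio is 1:1, so n(Cu) = 1.3051 mol.
Mass of Cu = 1.3051 × 63.55 = 82.941 g.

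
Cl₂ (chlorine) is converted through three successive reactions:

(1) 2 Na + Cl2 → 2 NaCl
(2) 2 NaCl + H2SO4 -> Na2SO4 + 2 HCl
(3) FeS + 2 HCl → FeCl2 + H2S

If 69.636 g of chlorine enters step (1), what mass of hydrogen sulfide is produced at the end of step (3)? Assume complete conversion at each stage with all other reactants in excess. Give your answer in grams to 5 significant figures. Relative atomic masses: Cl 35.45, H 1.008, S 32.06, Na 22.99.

M(Cl2) = 2(35.45) = 70.90 g/mol.
M(H2S) = 2(1.008) + 32.06 = 34.076 g/mol.
n(Cl2) = 69.636 / 70.90 = 0.982172 mol.
Reaction (1): Cl2→NaCl ratio 1:2 ⇒ n(NaCl) = 1.96434 mol.
Reaction (2): NaCl→HCl ratio 2:2 ⇒ n(HCl) = 1.96434 mol.
Reaction (3): HCl→H2S ratio 2:1 ⇒ n(H2S) = 0.982172 mol.
Mass of H2S = 0.982172 × 34.076 = 33.4685 g.

33.468 g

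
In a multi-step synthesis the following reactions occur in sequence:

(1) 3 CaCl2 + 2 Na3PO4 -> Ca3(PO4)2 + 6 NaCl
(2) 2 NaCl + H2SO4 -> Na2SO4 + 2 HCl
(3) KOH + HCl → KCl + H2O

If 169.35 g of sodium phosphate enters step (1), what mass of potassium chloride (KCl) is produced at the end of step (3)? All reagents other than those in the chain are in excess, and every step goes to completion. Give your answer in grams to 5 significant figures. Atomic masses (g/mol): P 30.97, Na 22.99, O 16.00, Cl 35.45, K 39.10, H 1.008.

231.03 g

M(Na3PO4) = 3(22.99) + 30.97 + 4(16.00) = 163.94 g/mol.
M(KCl) = 39.10 + 35.45 = 74.55 g/mol.
n(Na3PO4) = 169.35 / 163.94 = 1.03300 mol.
Reaction (1): Na3PO4→NaCl ratio 2:6 ⇒ n(NaCl) = 3.09900 mol.
Reaction (2): NaCl→HCl ratio 2:2 ⇒ n(HCl) = 3.09900 mol.
Reaction (3): HCl→KCl ratio 1:1 ⇒ n(KCl) = 3.09900 mol.
Mass of KCl = 3.09900 × 74.55 = 231.030 g.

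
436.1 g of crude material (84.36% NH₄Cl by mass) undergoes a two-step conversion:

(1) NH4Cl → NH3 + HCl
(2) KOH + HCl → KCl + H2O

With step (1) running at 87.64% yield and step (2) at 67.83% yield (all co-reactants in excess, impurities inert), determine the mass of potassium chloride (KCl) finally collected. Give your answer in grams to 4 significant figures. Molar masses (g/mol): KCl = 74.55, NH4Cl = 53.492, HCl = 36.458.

Pure NH4Cl = 436.1 × 0.8436 = 367.89 g.
n(NH4Cl) = 367.89 / 53.492 = 6.8776 mol.
Step 1 (NH4Cl:HCl = 1:1): theoretical n(HCl) = 6.8776 mol; at 87.64% yield, n(HCl) = 6.0275 mol.
Step 2 (HCl:KCl = 1:1): theoretical n(KCl) = 6.0275 mol, so theoretical mass = 6.0275 × 74.55 = 449.35 g.
At 67.83% yield, actual mass of KCl = 449.35 × 0.6783 = 304.79 g.

304.8 g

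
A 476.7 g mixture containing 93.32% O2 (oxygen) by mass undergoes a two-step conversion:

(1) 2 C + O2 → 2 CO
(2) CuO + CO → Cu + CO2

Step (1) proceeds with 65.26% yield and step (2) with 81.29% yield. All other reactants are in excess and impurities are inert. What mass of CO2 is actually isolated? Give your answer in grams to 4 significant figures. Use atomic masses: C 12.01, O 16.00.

649.1 g

Pure O2 = 476.7 × 0.9332 = 444.86 g.
M(O2) = 2(16.00) = 32.00 g/mol.
M(CO2) = 12.01 + 2(16.00) = 44.01 g/mol.
n(O2) = 444.86 / 32.00 = 13.902 mol.
Step 1 (O2:CO = 1:2): theoretical n(CO) = 27.804 mol; at 65.26% yield, n(CO) = 18.145 mol.
Step 2 (CO:CO2 = 1:1): theoretical n(CO2) = 18.145 mol, so theoretical mass = 18.145 × 44.01 = 798.54 g.
At 81.29% yield, actual mass of CO2 = 798.54 × 0.8129 = 649.14 g.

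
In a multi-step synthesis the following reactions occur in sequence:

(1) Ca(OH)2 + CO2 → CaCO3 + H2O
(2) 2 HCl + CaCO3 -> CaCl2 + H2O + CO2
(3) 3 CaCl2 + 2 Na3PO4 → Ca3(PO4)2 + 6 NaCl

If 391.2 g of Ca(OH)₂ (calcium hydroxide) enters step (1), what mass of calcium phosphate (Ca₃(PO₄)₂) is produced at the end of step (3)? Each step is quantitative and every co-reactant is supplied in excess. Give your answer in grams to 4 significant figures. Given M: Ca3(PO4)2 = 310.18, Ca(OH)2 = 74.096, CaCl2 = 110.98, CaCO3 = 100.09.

545.9 g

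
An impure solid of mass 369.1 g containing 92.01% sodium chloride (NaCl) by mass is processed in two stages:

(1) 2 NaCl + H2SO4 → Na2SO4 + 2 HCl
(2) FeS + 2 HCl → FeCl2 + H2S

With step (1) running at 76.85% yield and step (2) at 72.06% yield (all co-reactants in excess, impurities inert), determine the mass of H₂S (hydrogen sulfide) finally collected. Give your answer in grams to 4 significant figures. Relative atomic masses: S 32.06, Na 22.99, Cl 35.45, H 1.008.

54.83 g

Pure NaCl = 369.1 × 0.9201 = 339.61 g.
M(NaCl) = 22.99 + 35.45 = 58.44 g/mol.
M(H2S) = 2(1.008) + 32.06 = 34.076 g/mol.
n(NaCl) = 339.61 / 58.44 = 5.8112 mol.
Step 1 (NaCl:HCl = 2:2): theoretical n(HCl) = 5.8112 mol; at 76.85% yield, n(HCl) = 4.4659 mol.
Step 2 (HCl:H2S = 2:1): theoretical n(H2S) = 2.2330 mol, so theoretical mass = 2.2330 × 34.076 = 76.091 g.
At 72.06% yield, actual mass of H2S = 76.091 × 0.7206 = 54.831 g.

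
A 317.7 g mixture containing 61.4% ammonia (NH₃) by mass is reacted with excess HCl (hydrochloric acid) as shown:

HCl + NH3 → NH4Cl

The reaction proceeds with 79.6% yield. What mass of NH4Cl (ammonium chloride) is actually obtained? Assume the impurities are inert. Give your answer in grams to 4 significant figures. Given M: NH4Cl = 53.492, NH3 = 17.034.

Pure NH3 available = 317.7 g × 0.614 = 195.07 g.
n(NH3) = 195.07 g / 17.034 g/mol = 11.452 mol.
From the equation the NH3:NH4Cl mole ratio is 1:1, so n(NH4Cl) = 11.452 × 1/1 = 11.452 mol.
Mass of NH4Cl = 11.452 mol × 53.492 g/mol = 612.57 g.
Actual mass collected = 612.57 g × 0.796 = 487.61 g.

487.6 g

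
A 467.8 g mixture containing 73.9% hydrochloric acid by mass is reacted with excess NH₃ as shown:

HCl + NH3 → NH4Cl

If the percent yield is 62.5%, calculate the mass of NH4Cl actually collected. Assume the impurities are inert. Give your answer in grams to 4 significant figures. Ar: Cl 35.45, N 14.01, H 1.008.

Pure HCl available = 467.8 g × 0.739 = 345.70 g.
M(HCl) = 1.008 + 35.45 = 36.458 g/mol.
M(NH4Cl) = 14.01 + 4(1.008) + 35.45 = 53.492 g/mol.
n(HCl) = 345.70 g / 36.458 g/mol = 9.4823 mol.
From the equation the HCl:NH4Cl mole ratio is 1:1, so n(NH4Cl) = 9.4823 × 1/1 = 9.4823 mol.
Mass of NH4Cl = 9.4823 mol × 53.492 g/mol = 507.23 g.
Actual mass collected = 507.23 g × 0.625 = 317.02 g.

317.0 g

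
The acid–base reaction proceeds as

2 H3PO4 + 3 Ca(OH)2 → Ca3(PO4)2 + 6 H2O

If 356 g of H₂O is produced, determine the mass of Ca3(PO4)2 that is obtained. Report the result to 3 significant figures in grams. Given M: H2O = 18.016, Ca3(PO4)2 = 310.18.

n(H2O) = 356.0 g / 18.016 g/mol = 19.76 mol.
From the equation the H2O:Ca3(PO4)2 mole ratio is 6:1, so n(Ca3(PO4)2) = 19.76 × 1/6 = 3.293 mol.
Mass of Ca3(PO4)2 = 3.293 mol × 310.18 g/mol = 1022 g.

1020 g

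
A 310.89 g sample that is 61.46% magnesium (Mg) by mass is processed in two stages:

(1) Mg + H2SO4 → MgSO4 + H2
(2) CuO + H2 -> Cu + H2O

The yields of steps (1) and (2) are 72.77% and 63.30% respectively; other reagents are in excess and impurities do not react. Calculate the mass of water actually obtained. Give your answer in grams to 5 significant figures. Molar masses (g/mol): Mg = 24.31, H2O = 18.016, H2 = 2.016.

65.227 g

Pure Mg = 310.89 × 0.6146 = 191.073 g.
n(Mg) = 191.073 / 24.31 = 7.85985 mol.
Step 1 (Mg:H2 = 1:1): theoretical n(H2) = 7.85985 mol; at 72.77% yield, n(H2) = 5.71961 mol.
Step 2 (H2:H2O = 1:1): theoretical n(H2O) = 5.71961 mol, so theoretical mass = 5.71961 × 18.016 = 103.045 g.
At 63.30% yield, actual mass of H2O = 103.045 × 0.6330 = 65.2272 g.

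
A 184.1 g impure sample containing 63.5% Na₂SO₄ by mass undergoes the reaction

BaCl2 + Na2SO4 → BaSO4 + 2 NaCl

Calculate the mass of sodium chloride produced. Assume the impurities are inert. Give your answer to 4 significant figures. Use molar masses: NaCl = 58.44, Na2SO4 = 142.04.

96.20 g

Mass of pure Na2SO4 = 184.1 g × 0.635 = 116.90 g.
n(Na2SO4) = 116.90 g / 142.04 g/mol = 0.82303 mol.
From the equation the Na2SO4:NaCl mole ratio is 1:2, so n(NaCl) = 0.82303 × 2/1 = 1.6461 mol.
Mass of NaCl = 1.6461 mol × 58.44 g/mol = 96.196 g.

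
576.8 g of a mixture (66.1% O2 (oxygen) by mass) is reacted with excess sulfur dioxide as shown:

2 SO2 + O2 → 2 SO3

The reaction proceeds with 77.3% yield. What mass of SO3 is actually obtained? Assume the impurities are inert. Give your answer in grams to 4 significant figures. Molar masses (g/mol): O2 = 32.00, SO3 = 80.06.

Pure O2 available = 576.8 g × 0.661 = 381.26 g.
n(O2) = 381.26 g / 32.00 g/mol = 11.915 mol.
From the equation the O2:SO3 mole ratio is 1:2, so n(SO3) = 11.915 × 2/1 = 23.829 mol.
Mass of SO3 = 23.829 mol × 80.06 g/mol = 1907.8 g.
Actual mass collected = 1907.8 g × 0.773 = 1474.7 g.

1475 g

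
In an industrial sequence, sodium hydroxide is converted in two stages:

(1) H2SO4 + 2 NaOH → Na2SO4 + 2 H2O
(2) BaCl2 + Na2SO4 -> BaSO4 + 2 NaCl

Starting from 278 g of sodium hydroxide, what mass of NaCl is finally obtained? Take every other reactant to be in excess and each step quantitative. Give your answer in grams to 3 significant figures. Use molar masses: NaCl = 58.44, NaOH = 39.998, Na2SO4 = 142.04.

n(NaOH) = 278.0 / 39.998 = 6.950 mol.
Step 1 gives a 2:1 ratio of NaOH to Na2SO4, so n(Na2SO4) = 3.475 mol.
In step 2 the Na2SO4:NaCl ratio is 1:2, so n(NaCl) = 6.950 mol.
Mass of NaCl = 6.950 × 58.44 = 406.2 g.

406 g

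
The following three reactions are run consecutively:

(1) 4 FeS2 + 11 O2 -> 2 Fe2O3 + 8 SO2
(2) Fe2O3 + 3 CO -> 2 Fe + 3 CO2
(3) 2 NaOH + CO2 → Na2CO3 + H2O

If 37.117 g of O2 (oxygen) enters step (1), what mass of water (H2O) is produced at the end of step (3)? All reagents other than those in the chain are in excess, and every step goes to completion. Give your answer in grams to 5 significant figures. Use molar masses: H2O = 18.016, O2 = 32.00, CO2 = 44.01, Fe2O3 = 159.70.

11.398 g

n(O2) = 37.117 / 32.00 = 1.15991 mol.
Reaction (1): O2→Fe2O3 ratio 11:2 ⇒ n(Fe2O3) = 0.210892 mol.
Reaction (2): Fe2O3→CO2 ratio 1:3 ⇒ n(CO2) = 0.632676 mol.
Reaction (3): CO2→H2O ratio 1:1 ⇒ n(H2O) = 0.632676 mol.
Mass of H2O = 0.632676 × 18.016 = 11.3983 g.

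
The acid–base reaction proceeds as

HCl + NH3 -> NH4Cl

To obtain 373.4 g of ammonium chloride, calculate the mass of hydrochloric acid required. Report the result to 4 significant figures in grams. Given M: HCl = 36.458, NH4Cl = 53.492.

n(NH4Cl) = 373.40 g / 53.492 g/mol = 6.9805 mol.
From the equation the NH4Cl:HCl mole ratio is 1:1, so n(HCl) = 6.9805 × 1/1 = 6.9805 mol.
Mass of HCl = 6.9805 mol × 36.458 g/mol = 254.49 g.

254.5 g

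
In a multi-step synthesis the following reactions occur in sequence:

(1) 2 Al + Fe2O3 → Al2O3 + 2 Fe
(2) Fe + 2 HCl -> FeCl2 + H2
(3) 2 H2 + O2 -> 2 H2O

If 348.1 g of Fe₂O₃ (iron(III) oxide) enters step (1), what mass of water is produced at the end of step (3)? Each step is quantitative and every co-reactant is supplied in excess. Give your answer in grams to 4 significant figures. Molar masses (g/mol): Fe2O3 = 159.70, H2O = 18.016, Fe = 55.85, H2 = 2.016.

78.54 g

n(Fe2O3) = 348.1 / 159.70 = 2.1797 mol.
Reaction (1): Fe2O3→Fe ratio 1:2 ⇒ n(Fe) = 4.3594 mol.
Reaction (2): Fe→H2 ratio 1:1 ⇒ n(H2) = 4.3594 mol.
Reaction (3): H2→H2O ratio 2:2 ⇒ n(H2O) = 4.3594 mol.
Mass of H2O = 4.3594 × 18.016 = 78.539 g.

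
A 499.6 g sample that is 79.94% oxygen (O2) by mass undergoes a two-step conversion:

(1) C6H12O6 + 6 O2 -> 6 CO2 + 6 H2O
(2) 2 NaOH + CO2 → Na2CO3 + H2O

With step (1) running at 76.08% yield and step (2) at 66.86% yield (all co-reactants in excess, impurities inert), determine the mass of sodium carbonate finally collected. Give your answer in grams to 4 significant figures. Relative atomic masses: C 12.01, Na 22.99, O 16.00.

672.9 g

Pure O2 = 499.6 × 0.7994 = 399.38 g.
M(O2) = 2(16.00) = 32.00 g/mol.
M(Na2CO3) = 2(22.99) + 12.01 + 3(16.00) = 105.99 g/mol.
n(O2) = 399.38 / 32.00 = 12.481 mol.
Step 1 (O2:CO2 = 6:6): theoretical n(CO2) = 12.481 mol; at 76.08% yield, n(CO2) = 9.4953 mol.
Step 2 (CO2:Na2CO3 = 1:1): theoretical n(Na2CO3) = 9.4953 mol, so theoretical mass = 9.4953 × 105.99 = 1006.4 g.
At 66.86% yield, actual mass of Na2CO3 = 1006.4 × 0.6686 = 672.88 g.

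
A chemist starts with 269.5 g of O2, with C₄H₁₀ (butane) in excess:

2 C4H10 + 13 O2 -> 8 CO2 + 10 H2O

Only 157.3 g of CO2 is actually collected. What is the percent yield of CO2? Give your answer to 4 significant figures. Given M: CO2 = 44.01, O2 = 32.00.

68.96 %

n(O2) = 269.50 g / 32.00 g/mol = 8.4219 mol.
From the equation the O2:CO2 mole ratio is 13:8, so n(CO2) = 8.4219 × 8/13 = 5.1827 mol.
Mass of CO2 = 5.1827 mol × 44.01 g/mol = 228.09 g.
This is the theoretical yield. Percent yield = 157.3 g / 228.09 g × 100% = 68.964%.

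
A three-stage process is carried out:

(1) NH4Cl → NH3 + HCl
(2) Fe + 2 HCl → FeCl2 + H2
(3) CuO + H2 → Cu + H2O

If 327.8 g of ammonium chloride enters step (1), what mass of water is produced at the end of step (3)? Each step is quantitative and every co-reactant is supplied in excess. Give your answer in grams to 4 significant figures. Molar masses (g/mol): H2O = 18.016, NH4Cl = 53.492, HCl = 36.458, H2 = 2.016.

55.20 g

n(NH4Cl) = 327.8 / 53.492 = 6.1280 mol.
Reaction (1): NH4Cl→HCl ratio 1:1 ⇒ n(HCl) = 6.1280 mol.
Reaction (2): HCl→H2 ratio 2:1 ⇒ n(H2) = 3.0640 mol.
Reaction (3): H2→H2O ratio 1:1 ⇒ n(H2O) = 3.0640 mol.
Mass of H2O = 3.0640 × 18.016 = 55.201 g.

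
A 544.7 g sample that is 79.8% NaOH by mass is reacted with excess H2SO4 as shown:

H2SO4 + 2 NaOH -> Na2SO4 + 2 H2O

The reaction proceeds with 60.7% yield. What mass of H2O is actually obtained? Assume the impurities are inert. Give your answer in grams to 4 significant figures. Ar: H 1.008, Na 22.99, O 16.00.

118.8 g

Pure NaOH available = 544.7 g × 0.798 = 434.67 g.
M(NaOH) = 22.99 + 16.00 + 1.008 = 39.998 g/mol.
M(H2O) = 2(1.008) + 16.00 = 18.016 g/mol.
n(NaOH) = 434.67 g / 39.998 g/mol = 10.867 mol.
From the equation the NaOH:H2O mole ratio is 2:2, so n(H2O) = 10.867 × 2/2 = 10.867 mol.
Mass of H2O = 10.867 mol × 18.016 g/mol = 195.79 g.
Actual mass collected = 195.79 g × 0.607 = 118.84 g.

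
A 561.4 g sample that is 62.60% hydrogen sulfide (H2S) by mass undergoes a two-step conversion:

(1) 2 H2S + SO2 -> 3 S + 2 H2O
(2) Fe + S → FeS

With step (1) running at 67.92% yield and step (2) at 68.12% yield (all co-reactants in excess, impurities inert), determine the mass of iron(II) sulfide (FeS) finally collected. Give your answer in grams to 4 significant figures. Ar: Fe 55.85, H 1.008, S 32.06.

Pure H2S = 561.4 × 0.6260 = 351.44 g.
M(H2S) = 2(1.008) + 32.06 = 34.076 g/mol.
M(FeS) = 55.85 + 32.06 = 87.91 g/mol.
n(H2S) = 351.44 / 34.076 = 10.313 mol.
Step 1 (H2S:S = 2:3): theoretical n(S) = 15.470 mol; at 67.92% yield, n(S) = 10.507 mol.
Step 2 (S:FeS = 1:1): theoretical n(FeS) = 10.507 mol, so theoretical mass = 10.507 × 87.91 = 923.69 g.
At 68.12% yield, actual mass of FeS = 923.69 × 0.6812 = 629.22 g.

629.2 g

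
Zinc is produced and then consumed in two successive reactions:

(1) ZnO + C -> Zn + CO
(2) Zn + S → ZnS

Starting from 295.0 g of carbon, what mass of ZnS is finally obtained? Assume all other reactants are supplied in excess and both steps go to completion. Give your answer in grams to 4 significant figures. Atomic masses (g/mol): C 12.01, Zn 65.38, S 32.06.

2393 g

M(C) = 12.01 g/mol.
M(ZnS) = 65.38 + 32.06 = 97.44 g/mol.
n(C) = 295.00 / 12.01 = 24.563 mol.
Step 1 gives a 1:1 ratio of C to Zn, so n(Zn) = 24.563 mol.
In step 2 the Zn:ZnS ratio is 1:1, so n(ZnS) = 24.563 mol.
Mass of ZnS = 24.563 × 97.44 = 2393.4 g.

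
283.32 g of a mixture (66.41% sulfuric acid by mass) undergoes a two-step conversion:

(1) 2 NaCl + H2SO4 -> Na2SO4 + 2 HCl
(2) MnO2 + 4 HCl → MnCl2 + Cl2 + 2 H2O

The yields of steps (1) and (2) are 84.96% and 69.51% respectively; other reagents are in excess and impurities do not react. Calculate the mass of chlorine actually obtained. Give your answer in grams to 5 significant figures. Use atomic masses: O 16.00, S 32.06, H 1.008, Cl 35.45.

40.163 g

Pure H2SO4 = 283.32 × 0.6641 = 188.153 g.
M(H2SO4) = 2(1.008) + 32.06 + 4(16.00) = 98.076 g/mol.
M(Cl2) = 2(35.45) = 70.90 g/mol.
n(H2SO4) = 188.153 / 98.076 = 1.91844 mol.
Step 1 (H2SO4:HCl = 1:2): theoretical n(HCl) = 3.83688 mol; at 84.96% yield, n(HCl) = 3.25981 mol.
Step 2 (HCl:Cl2 = 4:1): theoretical n(Cl2) = 0.814953 mol, so theoretical mass = 0.814953 × 70.90 = 57.7802 g.
At 69.51% yield, actual mass of Cl2 = 57.7802 × 0.6951 = 40.1630 g.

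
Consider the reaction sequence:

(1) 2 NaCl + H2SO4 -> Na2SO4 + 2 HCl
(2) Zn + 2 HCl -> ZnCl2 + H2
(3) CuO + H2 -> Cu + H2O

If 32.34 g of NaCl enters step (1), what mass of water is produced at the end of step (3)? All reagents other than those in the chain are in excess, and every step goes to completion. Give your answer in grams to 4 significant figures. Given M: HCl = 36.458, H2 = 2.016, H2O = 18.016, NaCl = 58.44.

4.985 g

n(NaCl) = 32.34 / 58.44 = 0.55339 mol.
Reaction (1): NaCl→HCl ratio 2:2 ⇒ n(HCl) = 0.55339 mol.
Reaction (2): HCl→H2 ratio 2:1 ⇒ n(H2) = 0.27669 mol.
Reaction (3): H2→H2O ratio 1:1 ⇒ n(H2O) = 0.27669 mol.
Mass of H2O = 0.27669 × 18.016 = 4.9849 g.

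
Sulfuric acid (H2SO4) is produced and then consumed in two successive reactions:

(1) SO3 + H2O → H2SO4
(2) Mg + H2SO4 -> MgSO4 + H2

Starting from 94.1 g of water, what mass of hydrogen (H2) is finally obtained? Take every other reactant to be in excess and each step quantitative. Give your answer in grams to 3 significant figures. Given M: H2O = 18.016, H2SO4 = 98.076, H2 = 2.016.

10.5 g

n(H2O) = 94.10 / 18.016 = 5.223 mol.
Step 1 gives a 1:1 ratio of H2O to H2SO4, so n(H2SO4) = 5.223 mol.
In step 2 the H2SO4:H2 ratio is 1:1, so n(H2) = 5.223 mol.
Mass of H2 = 5.223 × 2.016 = 10.53 g.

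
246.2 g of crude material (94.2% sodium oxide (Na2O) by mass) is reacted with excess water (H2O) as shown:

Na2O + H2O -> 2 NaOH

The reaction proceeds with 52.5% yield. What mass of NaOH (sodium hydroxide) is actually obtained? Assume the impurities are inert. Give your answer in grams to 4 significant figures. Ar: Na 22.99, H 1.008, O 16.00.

Pure Na2O available = 246.2 g × 0.942 = 231.92 g.
M(Na2O) = 2(22.99) + 16.00 = 61.98 g/mol.
M(NaOH) = 22.99 + 16.00 + 1.008 = 39.998 g/mol.
n(Na2O) = 231.92 g / 61.98 g/mol = 3.7419 mol.
From the equation the Na2O:NaOH mole ratio is 1:2, so n(NaOH) = 3.7419 × 2/1 = 7.4837 mol.
Mass of NaOH = 7.4837 mol × 39.998 g/mol = 299.33 g.
Actual mass collected = 299.33 g × 0.525 = 157.15 g.

157.2 g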